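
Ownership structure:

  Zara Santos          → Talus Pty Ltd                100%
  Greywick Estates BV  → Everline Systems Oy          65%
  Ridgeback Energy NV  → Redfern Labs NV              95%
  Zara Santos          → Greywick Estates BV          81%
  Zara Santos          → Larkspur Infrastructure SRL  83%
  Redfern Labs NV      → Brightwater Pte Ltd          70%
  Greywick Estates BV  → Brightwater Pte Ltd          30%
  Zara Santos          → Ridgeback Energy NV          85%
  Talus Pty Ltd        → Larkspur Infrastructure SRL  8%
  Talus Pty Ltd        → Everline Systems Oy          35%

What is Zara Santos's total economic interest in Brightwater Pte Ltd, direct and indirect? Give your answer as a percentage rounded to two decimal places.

Zara reaches Brightwater along 2 paths.
Via Ridgeback → Redfern: 85% × 95% × 70% = 56.525%.
Via Greywick: 81% × 30% = 24.3%.
Total: 56.525% + 24.3% = 80.825%.
Rounded: 80.83%.

80.83%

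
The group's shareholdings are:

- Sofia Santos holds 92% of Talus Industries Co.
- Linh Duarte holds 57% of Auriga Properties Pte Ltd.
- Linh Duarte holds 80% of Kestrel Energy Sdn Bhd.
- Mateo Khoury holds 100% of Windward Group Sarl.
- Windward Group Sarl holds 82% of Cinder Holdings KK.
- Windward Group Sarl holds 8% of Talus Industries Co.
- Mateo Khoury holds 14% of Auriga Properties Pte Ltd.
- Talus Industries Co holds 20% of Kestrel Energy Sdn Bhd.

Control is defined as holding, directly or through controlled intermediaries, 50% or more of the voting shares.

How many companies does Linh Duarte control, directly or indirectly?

2

Linh holds 57% of Auriga, so Linh controls Auriga.
Linh holds 80% of Kestrel, so Linh controls Kestrel.
No other company's threshold is met.
Linh controls 2 companies.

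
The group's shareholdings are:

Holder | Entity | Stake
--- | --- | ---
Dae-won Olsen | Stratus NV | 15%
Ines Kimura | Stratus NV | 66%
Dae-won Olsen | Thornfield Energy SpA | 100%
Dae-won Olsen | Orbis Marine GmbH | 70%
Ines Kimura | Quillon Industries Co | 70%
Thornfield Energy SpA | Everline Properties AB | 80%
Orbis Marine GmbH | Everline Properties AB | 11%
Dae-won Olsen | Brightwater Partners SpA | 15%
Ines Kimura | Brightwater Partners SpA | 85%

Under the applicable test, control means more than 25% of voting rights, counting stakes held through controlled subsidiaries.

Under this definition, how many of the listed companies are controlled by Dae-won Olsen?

Dae-won holds 70% of Orbis, so Dae-won controls Orbis.
Dae-won holds 100% of Thornfield, so Dae-won controls Thornfield.
Thornfield and Orbis together hold 80% + 11% = 91% of Everline, so Dae-won controls Everline.
No other company's threshold is met.
Dae-won controls 3 companies.

3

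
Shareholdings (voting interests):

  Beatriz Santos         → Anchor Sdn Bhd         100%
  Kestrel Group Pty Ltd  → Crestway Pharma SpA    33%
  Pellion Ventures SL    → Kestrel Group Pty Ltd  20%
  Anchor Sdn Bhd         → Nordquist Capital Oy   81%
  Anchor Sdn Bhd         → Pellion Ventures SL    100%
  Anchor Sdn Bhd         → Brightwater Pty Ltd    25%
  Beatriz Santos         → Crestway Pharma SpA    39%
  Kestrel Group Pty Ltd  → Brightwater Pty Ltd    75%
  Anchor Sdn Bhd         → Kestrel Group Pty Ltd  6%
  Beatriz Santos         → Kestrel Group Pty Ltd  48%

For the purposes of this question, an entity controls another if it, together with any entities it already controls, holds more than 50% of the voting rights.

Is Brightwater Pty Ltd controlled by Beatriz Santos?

Yes

Beatriz holds 100% of Anchor, so Beatriz controls Anchor.
Anchor holds 100% of Pellion, so Beatriz controls Pellion.
Pellion and Anchor and Beatriz together hold 20% + 6% + 48% = 74% of Kestrel, so Beatriz controls Kestrel.
Anchor and Kestrel together hold 25% + 75% = 100% of Brightwater, so Beatriz controls Brightwater.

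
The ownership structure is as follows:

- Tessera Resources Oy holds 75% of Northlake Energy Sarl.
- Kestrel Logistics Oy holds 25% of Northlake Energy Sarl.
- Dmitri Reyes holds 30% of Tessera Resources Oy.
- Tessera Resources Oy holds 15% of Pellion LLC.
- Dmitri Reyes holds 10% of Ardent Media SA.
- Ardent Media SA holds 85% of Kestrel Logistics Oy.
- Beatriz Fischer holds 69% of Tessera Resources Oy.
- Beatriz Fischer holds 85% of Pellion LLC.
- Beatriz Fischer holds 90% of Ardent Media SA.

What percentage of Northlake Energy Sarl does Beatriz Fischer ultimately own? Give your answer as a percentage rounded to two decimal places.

70.88%

Beatriz reaches Northlake along 2 paths.
Via Tessera: 69% × 75% = 51.75%.
Via Ardent → Kestrel: 90% × 85% × 25% = 19.125%.
Total: 51.75% + 19.125% = 70.875%.
Rounded: 70.88%.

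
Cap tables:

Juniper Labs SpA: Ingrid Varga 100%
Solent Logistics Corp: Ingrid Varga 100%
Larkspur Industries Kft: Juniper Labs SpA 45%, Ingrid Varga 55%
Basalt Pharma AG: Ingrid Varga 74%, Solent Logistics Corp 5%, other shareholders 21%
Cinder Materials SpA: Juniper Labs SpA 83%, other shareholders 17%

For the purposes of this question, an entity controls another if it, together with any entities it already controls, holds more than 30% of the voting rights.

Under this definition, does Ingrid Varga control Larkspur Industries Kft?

Ingrid holds 100% of Juniper, so Ingrid controls Juniper.
Juniper and Ingrid together hold 45% + 55% = 100% of Larkspur, so Ingrid controls Larkspur.

Yes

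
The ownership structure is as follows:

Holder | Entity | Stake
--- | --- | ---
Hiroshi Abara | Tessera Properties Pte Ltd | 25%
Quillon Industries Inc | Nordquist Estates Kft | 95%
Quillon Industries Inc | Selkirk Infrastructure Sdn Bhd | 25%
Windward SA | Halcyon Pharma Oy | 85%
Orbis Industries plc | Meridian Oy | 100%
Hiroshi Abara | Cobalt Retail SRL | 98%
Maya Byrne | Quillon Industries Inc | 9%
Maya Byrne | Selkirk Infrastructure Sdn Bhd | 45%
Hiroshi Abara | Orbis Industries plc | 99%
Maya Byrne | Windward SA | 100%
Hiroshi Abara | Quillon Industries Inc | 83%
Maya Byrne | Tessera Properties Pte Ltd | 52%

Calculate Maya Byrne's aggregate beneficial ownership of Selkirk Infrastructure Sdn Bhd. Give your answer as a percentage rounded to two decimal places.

47.25%

Maya reaches Selkirk along 2 paths.
Via Quillon: 9% × 25% = 2.25%.
Direct stake: 45% = 45%.
Total: 2.25% + 45% = 47.25%.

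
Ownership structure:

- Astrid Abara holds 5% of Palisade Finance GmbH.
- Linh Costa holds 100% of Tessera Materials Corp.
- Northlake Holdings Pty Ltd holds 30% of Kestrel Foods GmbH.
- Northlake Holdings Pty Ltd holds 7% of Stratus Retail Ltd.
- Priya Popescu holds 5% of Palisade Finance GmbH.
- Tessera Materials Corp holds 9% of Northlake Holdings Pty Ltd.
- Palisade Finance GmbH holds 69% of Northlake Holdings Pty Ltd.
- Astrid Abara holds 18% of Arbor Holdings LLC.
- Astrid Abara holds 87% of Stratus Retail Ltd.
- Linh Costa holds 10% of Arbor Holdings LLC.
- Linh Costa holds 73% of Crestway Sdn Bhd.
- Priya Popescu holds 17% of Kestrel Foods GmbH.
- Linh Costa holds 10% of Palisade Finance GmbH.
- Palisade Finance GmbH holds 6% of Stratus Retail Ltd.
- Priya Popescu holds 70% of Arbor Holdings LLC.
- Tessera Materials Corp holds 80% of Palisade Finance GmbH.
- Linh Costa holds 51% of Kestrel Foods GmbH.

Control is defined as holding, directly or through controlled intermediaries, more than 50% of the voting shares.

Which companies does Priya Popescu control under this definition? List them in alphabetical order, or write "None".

Arbor Holdings LLC

Priya holds 70% of Arbor, so Priya controls Arbor.
No other company's threshold is met.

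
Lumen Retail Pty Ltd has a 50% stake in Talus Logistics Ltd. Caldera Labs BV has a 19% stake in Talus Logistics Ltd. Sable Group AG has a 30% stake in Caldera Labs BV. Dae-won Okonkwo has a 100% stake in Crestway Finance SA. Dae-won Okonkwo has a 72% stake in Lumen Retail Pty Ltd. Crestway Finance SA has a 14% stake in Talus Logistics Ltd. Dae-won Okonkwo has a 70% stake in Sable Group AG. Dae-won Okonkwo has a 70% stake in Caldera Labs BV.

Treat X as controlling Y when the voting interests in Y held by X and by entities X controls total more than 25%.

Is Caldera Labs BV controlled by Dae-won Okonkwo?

Yes

Dae-won holds 70% of Sable, so Dae-won controls Sable.
Dae-won and Sable together hold 70% + 30% = 100% of Caldera, so Dae-won controls Caldera.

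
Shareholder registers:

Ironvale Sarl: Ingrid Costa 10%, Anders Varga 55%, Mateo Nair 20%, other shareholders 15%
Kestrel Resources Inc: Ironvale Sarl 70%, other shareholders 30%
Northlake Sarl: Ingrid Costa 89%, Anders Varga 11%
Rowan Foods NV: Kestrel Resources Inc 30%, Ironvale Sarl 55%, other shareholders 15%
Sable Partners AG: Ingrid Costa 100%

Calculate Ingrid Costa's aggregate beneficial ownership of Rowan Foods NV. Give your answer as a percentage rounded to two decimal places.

7.60%

Ingrid reaches Rowan along 2 paths.
Via Ironvale → Kestrel: 10% × 70% × 30% = 2.1%.
Via Ironvale: 10% × 55% = 5.5%.
Total: 2.1% + 5.5% = 7.6%.
Rounded: 7.60%.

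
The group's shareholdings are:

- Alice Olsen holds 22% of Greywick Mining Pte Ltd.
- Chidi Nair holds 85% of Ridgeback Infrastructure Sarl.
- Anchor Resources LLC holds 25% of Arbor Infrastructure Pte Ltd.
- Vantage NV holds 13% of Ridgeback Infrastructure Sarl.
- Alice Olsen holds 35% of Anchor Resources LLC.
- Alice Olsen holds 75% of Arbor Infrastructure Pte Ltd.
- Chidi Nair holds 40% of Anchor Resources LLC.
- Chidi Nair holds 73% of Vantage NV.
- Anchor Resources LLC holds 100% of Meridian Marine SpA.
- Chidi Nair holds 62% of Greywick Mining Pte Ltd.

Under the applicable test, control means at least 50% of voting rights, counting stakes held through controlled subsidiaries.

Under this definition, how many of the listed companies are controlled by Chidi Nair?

Chidi holds 73% of Vantage, so Chidi controls Vantage.
Vantage and Chidi together hold 13% + 85% = 98% of Ridgeback, so Chidi controls Ridgeback.
Chidi holds 62% of Greywick, so Chidi controls Greywick.
No other company's threshold is met.
Chidi controls 3 companies.

3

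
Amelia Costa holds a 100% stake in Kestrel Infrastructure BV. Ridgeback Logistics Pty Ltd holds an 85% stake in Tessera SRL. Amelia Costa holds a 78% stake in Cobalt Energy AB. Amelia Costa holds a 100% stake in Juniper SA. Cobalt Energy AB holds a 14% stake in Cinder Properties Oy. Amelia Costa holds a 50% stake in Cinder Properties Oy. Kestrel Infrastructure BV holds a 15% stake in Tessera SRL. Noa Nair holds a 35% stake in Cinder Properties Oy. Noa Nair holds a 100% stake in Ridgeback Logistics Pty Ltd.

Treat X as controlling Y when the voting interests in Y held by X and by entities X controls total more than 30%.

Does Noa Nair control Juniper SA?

No

Noa holds 100% of Ridgeback, so Noa controls Ridgeback.
Noa holds 35% of Cinder, so Noa controls Cinder.
Ridgeback holds 85% of Tessera, so Noa controls Tessera.
Neither Noa nor any entity Noa controls holds any voting interest in Juniper.
So Noa does not control Juniper.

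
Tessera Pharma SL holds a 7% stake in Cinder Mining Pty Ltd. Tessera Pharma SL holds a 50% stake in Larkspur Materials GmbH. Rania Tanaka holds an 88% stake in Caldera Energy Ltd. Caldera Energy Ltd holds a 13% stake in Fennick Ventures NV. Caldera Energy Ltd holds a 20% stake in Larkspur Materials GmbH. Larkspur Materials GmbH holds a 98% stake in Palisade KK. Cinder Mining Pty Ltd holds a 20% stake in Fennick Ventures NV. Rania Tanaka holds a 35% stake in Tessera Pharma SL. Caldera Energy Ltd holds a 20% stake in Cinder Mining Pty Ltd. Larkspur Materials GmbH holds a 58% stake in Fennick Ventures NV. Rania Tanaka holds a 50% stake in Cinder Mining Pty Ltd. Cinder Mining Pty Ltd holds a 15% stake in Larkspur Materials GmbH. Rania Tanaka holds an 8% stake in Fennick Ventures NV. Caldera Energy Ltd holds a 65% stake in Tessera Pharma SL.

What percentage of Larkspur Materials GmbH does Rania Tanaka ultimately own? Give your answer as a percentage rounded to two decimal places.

74.81%

Rania reaches Larkspur along 7 paths.
Via Caldera: 88% × 20% = 17.6%.
Via Caldera → Cinder: 88% × 20% × 15% = 2.64%.
Via Caldera → Tessera → Cinder: 88% × 65% × 7% × 15% = 0.6006%.
Via Tessera → Cinder: 35% × 7% × 15% = 0.3675%.
Via Cinder: 50% × 15% = 7.5%.
Via Caldera → Tessera: 88% × 65% × 50% = 28.6%.
Via Tessera: 35% × 50% = 17.5%.
Total: 17.6% + 2.64% + 0.6006% + 0.3675% + 7.5% + 28.6% + 17.5% = 74.8081%.
Rounded: 74.81%.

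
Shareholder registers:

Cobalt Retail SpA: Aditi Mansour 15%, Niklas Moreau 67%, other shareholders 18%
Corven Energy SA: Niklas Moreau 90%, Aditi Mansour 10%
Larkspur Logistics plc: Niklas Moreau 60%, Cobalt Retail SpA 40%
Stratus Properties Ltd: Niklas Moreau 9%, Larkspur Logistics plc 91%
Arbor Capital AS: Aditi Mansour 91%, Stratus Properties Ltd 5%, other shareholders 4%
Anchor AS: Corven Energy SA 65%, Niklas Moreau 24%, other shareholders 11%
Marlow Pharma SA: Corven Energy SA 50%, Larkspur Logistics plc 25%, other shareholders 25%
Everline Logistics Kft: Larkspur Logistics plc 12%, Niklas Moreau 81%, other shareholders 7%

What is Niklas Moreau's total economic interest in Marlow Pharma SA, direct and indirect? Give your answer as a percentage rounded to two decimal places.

Niklas reaches Marlow along 3 paths.
Via Corven: 90% × 50% = 45%.
Via Larkspur: 60% × 25% = 15%.
Via Cobalt → Larkspur: 67% × 40% × 25% = 6.7%.
Total: 45% + 15% + 6.7% = 66.7%.
Rounded: 66.70%.

66.70%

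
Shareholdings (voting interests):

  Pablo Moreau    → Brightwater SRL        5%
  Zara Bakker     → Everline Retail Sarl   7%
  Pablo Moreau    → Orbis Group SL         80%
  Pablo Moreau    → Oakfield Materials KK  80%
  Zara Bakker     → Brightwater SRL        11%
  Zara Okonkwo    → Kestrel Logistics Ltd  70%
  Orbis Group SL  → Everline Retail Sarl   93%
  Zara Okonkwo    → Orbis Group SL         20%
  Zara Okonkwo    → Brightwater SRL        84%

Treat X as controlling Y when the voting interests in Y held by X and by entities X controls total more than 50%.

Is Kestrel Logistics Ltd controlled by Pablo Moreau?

No

Pablo holds 80% of Orbis, so Pablo controls Orbis.
Pablo holds 80% of Oakfield, so Pablo controls Oakfield.
Orbis holds 93% of Everline, so Pablo controls Everline.
Neither Pablo nor any entity Pablo controls holds any voting interest in Kestrel.
So Pablo does not control Kestrel.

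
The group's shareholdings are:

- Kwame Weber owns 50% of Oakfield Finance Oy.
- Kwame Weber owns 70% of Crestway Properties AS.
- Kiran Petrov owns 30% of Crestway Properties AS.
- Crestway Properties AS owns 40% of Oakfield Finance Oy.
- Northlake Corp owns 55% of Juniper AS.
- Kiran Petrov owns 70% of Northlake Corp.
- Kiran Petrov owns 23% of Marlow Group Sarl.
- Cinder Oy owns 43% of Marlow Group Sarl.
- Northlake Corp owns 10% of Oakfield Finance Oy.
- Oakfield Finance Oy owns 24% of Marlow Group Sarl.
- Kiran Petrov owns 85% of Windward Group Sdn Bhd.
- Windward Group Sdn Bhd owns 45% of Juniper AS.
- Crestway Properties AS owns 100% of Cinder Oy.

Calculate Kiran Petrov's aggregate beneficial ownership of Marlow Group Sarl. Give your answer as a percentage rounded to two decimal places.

Kiran reaches Marlow along 4 paths.
Via Crestway → Cinder: 30% × 100% × 43% = 12.9%.
Direct stake: 23% = 23%.
Via Northlake → Oakfield: 70% × 10% × 24% = 1.68%.
Via Crestway → Oakfield: 30% × 40% × 24% = 2.88%.
Total: 12.9% + 23% + 1.68% + 2.88% = 40.46%.

40.46%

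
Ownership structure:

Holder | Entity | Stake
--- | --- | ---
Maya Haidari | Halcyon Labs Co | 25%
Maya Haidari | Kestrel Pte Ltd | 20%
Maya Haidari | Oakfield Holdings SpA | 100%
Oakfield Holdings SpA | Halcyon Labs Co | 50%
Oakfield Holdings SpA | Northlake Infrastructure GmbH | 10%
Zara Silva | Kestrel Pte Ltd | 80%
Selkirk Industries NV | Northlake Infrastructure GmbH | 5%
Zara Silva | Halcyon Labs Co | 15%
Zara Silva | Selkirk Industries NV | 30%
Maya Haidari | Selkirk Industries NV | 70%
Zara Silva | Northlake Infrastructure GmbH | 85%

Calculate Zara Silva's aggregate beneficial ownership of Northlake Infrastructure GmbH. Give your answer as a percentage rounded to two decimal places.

Zara reaches Northlake along 2 paths.
Direct stake: 85% = 85%.
Via Selkirk: 30% × 5% = 1.5%.
Total: 85% + 1.5% = 86.5%.
Rounded: 86.50%.

86.50%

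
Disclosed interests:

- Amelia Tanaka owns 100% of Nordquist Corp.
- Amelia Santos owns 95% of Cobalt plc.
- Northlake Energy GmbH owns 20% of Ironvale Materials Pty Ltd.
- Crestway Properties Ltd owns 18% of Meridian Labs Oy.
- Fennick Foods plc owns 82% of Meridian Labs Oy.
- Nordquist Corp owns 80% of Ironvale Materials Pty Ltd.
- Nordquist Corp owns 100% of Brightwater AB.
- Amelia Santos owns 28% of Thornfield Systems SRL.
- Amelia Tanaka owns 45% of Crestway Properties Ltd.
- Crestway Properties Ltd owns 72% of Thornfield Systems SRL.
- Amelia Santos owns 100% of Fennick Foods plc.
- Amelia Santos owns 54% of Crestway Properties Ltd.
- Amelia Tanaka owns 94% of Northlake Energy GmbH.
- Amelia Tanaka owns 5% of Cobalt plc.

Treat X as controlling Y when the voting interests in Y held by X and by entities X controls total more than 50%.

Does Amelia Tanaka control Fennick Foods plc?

Amelia Tanaka holds 100% of Nordquist, so Amelia Tanaka controls Nordquist.
Amelia Tanaka holds 94% of Northlake, so Amelia Tanaka controls Northlake.
Nordquist holds 100% of Brightwater, so Amelia Tanaka controls Brightwater.
Nordquist and Northlake together hold 80% + 20% = 100% of Ironvale, so Amelia Tanaka controls Ironvale.
Neither Amelia Tanaka nor any entity Amelia Tanaka controls holds any voting interest in Fennick.
So Amelia Tanaka does not control Fennick.

No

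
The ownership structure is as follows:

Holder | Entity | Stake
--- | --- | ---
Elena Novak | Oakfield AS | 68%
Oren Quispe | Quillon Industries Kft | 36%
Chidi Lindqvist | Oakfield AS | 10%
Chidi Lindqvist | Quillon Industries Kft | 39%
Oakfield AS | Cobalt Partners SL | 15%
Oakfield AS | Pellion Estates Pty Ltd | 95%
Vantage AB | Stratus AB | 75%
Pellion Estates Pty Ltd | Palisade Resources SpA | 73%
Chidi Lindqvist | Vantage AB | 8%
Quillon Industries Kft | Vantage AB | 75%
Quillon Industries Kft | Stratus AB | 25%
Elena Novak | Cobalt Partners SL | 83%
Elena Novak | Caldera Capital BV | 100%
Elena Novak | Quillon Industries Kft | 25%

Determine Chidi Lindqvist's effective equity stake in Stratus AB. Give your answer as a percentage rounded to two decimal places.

37.69%

Chidi reaches Stratus along 3 paths.
Via Quillon → Vantage: 39% × 75% × 75% = 21.9375%.
Via Vantage: 8% × 75% = 6%.
Via Quillon: 39% × 25% = 9.75%.
Total: 21.9375% + 6% + 9.75% = 37.6875%.
Rounded: 37.69%.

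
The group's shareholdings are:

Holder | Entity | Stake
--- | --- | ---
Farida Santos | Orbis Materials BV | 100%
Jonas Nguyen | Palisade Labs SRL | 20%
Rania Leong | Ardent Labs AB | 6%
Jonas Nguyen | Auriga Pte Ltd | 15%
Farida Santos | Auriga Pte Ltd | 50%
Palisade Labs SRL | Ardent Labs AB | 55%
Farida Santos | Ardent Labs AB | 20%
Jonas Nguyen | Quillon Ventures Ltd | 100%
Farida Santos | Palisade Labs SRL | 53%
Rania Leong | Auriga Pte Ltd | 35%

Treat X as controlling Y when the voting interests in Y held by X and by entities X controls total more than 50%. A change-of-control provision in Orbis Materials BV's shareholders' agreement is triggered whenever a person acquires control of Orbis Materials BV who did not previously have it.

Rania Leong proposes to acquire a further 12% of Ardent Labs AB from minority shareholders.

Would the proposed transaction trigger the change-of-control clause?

No

The purchase changes only Rania's holdings, so Rania is the only person who could newly come to control Orbis.
Rania's largest direct stake is 35% in Auriga, which does not meet the threshold, so Rania controls no company.
Neither Rania nor any entity Rania controls holds any voting interest in Orbis.
So before the transaction, Rania does not control Orbis.
After the purchase, Rania's direct stake in Ardent rises to 6% + 12% = 18%.
Rania's side now holds 18% of Ardent, not > 50%, so Rania still does not control Ardent.
After the transaction, neither Rania nor any entity Rania controls holds a voting interest in Orbis, so Rania still does not control it.
No new person acquires control, so the clause is not triggered.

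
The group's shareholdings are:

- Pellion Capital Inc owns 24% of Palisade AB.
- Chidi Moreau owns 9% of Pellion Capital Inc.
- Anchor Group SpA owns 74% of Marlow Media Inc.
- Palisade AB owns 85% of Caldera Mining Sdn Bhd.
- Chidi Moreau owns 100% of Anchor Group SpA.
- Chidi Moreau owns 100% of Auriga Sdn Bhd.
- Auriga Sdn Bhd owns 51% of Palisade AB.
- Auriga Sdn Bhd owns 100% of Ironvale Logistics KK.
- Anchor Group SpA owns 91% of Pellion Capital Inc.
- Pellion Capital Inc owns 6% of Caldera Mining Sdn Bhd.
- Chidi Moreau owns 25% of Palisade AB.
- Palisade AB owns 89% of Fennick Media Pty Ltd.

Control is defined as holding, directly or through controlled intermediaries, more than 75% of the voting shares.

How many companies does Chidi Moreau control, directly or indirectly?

7

Chidi holds 100% of Anchor, so Chidi controls Anchor.
Chidi holds 100% of Auriga, so Chidi controls Auriga.
Chidi and Anchor together hold 9% + 91% = 100% of Pellion, so Chidi controls Pellion.
Auriga and Chidi and Pellion together hold 51% + 25% + 24% = 100% of Palisade, so Chidi controls Palisade.
Auriga holds 100% of Ironvale, so Chidi controls Ironvale.
Palisade holds 89% of Fennick, so Chidi controls Fennick.
Pellion and Palisade together hold 6% + 85% = 91% of Caldera, so Chidi controls Caldera.
No other company's threshold is met.
Chidi controls 7 companies.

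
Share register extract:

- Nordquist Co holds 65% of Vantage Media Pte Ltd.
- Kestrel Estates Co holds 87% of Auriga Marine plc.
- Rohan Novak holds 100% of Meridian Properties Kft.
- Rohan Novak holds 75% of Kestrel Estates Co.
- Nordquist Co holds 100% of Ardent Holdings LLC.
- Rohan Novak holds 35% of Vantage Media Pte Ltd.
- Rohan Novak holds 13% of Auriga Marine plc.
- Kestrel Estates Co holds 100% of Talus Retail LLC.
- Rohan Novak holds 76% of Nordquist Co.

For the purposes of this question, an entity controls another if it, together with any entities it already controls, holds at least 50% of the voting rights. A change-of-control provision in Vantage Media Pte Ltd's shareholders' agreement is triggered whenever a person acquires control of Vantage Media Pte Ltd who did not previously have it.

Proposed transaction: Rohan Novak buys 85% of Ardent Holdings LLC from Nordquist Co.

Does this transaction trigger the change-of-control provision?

The purchase adds only to Rohan's holdings (Nordquist's stake shrinks), so Rohan is the only person who could newly come to control Vantage.
Rohan holds 76% of Nordquist, so Rohan controls Nordquist.
Rohan and Nordquist together hold 35% + 65% = 100% of Vantage, so Rohan controls Vantage.
So Rohan already controls Vantage before the transaction.
After the purchase, Rohan holds 85% of Ardent directly, and Nordquist's stake falls to 15%.
Rohan controlled Vantage already, so this is not a new person acquiring control; every other person's position is unchanged or reduced.
No new person acquires control, so the clause is not triggered.

No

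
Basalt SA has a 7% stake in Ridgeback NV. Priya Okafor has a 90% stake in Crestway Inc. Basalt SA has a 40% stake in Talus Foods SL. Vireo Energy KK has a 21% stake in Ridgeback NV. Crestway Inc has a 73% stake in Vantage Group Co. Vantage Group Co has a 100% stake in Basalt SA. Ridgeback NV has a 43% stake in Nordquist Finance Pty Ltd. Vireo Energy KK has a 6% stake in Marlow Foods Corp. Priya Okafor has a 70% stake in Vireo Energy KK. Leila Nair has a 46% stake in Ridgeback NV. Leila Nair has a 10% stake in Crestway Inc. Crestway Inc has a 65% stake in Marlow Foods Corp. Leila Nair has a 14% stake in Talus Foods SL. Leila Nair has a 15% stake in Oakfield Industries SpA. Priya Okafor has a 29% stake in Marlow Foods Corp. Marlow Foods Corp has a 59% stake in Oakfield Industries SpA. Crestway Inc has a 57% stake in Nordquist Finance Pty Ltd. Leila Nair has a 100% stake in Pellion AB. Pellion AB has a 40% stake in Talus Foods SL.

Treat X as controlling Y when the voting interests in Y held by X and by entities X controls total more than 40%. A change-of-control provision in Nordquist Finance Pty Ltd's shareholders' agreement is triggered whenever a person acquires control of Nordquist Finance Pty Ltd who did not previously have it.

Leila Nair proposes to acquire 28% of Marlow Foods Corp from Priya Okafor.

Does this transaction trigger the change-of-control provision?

The purchase adds only to Leila's holdings (Priya's stake shrinks), so Leila is the only person who could newly come to control Nordquist.
Leila holds 46% of Ridgeback, so Leila controls Ridgeback.
Ridgeback holds 43% of Nordquist, so Leila controls Nordquist.
So Leila already controls Nordquist before the transaction.
After the purchase, Leila holds 28% of Marlow directly, and Priya's stake falls to 1%.
Leila controlled Nordquist already, so this is not a new person acquiring control; every other person's position is unchanged or reduced.
No new person acquires control, so the clause is not triggered.

No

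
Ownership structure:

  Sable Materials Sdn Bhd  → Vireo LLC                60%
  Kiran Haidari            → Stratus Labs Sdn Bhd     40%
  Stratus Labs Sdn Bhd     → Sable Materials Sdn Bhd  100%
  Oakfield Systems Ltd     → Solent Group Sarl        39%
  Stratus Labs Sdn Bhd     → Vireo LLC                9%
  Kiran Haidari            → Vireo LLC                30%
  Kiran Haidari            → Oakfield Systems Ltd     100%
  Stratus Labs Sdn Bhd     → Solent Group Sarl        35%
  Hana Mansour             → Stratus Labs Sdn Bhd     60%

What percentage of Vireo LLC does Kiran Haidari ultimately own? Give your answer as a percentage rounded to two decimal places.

57.60%

Kiran reaches Vireo along 3 paths.
Via Stratus → Sable: 40% × 100% × 60% = 24%.
Direct stake: 30% = 30%.
Via Stratus: 40% × 9% = 3.6%.
Total: 24% + 30% + 3.6% = 57.6%.
Rounded: 57.60%.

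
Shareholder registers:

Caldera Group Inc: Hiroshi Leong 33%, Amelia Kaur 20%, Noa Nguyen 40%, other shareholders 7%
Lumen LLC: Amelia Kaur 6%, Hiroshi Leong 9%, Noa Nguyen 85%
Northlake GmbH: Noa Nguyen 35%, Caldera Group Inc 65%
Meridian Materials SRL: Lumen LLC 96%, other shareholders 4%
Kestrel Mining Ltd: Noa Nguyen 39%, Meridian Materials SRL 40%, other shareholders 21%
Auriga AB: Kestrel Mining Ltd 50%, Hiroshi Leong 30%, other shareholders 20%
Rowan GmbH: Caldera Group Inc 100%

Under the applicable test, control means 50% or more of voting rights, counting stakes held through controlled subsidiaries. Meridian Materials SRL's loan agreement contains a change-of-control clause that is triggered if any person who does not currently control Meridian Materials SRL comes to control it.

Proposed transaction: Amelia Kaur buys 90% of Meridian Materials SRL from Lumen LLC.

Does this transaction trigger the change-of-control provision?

The purchase adds only to Amelia's holdings (Lumen's stake shrinks), so Amelia is the only person who could newly come to control Meridian.
Amelia's largest direct stake is 20% in Caldera, which does not meet the threshold, so Amelia controls no company.
Neither Amelia nor any entity Amelia controls holds any voting interest in Meridian.
So before the transaction, Amelia does not control Meridian.
After the purchase, Amelia holds 90% of Meridian directly, and Lumen's stake falls to 6%.
Amelia holds 90% of Meridian, so Amelia controls Meridian.
Amelia did not control Meridian before and does after, so the clause is triggered.

Yes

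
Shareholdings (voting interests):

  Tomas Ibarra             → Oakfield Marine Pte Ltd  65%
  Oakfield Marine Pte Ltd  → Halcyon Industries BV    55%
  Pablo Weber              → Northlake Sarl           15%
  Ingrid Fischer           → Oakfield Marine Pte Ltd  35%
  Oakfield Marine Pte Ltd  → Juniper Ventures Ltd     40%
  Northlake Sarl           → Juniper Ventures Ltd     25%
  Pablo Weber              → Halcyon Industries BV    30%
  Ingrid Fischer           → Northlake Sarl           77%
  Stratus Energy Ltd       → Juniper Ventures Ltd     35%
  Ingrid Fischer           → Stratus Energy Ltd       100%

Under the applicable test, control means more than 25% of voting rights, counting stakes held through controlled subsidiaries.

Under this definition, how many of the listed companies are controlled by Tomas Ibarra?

Tomas holds 65% of Oakfield, so Tomas controls Oakfield.
Oakfield holds 55% of Halcyon, so Tomas controls Halcyon.
Oakfield holds 40% of Juniper, so Tomas controls Juniper.
No other company's threshold is met.
Tomas controls 3 companies.

3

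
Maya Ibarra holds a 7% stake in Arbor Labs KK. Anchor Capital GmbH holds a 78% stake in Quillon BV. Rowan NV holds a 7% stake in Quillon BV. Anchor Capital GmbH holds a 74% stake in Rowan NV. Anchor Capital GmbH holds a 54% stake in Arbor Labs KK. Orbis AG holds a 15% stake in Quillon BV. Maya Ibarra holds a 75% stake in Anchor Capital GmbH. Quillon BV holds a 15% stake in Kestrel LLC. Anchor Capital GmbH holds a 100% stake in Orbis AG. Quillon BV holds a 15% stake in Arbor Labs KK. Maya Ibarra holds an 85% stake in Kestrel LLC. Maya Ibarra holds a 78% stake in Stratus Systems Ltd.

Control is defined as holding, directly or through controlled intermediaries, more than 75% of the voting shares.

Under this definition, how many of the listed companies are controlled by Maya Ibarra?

Maya holds 85% of Kestrel, so Maya controls Kestrel.
Maya holds 78% of Stratus, so Maya controls Stratus.
No other company's threshold is met.
Maya controls 2 companies.

2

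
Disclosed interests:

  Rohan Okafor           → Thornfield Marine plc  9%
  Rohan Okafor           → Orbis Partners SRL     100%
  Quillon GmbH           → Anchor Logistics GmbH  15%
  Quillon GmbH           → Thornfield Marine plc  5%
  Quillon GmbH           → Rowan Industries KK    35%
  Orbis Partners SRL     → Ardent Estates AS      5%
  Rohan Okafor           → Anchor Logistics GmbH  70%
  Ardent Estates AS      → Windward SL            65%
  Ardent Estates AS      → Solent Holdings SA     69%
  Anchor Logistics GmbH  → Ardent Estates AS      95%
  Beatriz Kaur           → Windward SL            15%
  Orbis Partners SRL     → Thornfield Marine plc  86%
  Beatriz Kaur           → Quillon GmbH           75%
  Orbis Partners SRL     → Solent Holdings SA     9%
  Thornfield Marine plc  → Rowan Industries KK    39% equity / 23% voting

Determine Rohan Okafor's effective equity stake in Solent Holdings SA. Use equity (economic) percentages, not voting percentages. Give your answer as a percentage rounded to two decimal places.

Rohan reaches Solent along 3 paths.
Via Orbis: 100% × 9% = 9%.
Via Orbis → Ardent: 100% × 5% × 69% = 3.45%.
Via Anchor → Ardent: 70% × 95% × 69% = 45.885%.
Total: 9% + 3.45% + 45.885% = 58.335%.
Rounded: 58.34%.

58.34%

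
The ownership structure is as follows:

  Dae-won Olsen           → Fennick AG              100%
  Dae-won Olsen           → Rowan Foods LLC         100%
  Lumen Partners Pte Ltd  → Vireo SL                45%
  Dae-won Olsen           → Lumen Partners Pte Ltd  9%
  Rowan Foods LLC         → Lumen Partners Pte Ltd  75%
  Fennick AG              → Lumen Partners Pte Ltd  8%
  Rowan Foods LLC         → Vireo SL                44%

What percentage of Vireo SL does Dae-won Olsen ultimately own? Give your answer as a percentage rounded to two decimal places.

Dae-won reaches Vireo along 4 paths.
Via Rowan: 100% × 44% = 44%.
Via Fennick → Lumen: 100% × 8% × 45% = 3.6%.
Via Rowan → Lumen: 100% × 75% × 45% = 33.75%.
Via Lumen: 9% × 45% = 4.05%.
Total: 44% + 3.6% + 33.75% + 4.05% = 85.4%.
Rounded: 85.40%.

85.40%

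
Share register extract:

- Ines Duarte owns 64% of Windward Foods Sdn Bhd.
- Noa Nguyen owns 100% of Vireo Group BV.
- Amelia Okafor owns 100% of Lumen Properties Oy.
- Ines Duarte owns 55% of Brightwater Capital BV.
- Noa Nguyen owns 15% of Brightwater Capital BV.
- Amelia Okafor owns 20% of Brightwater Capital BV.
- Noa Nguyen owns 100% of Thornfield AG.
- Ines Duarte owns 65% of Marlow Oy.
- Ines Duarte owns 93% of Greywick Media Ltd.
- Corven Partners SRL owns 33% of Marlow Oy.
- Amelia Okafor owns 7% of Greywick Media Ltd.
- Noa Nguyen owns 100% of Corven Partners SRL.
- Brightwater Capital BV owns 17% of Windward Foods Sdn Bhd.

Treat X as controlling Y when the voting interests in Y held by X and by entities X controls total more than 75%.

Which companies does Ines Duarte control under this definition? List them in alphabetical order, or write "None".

Greywick Media Ltd

Ines holds 93% of Greywick, so Ines controls Greywick.
No other company's threshold is met.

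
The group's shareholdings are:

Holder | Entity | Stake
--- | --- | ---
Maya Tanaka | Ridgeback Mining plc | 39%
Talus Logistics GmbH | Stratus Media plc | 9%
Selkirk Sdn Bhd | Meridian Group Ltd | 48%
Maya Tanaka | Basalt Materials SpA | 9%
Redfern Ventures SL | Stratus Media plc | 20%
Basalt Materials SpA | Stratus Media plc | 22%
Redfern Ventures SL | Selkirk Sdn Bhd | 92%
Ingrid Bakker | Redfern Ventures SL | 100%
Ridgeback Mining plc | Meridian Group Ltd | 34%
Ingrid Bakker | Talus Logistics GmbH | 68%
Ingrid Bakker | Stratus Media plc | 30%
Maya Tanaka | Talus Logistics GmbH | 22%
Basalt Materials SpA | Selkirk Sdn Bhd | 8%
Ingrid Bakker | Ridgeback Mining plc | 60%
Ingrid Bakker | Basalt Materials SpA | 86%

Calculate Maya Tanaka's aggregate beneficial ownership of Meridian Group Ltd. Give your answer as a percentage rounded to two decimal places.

Maya reaches Meridian along 2 paths.
Via Basalt → Selkirk: 9% × 8% × 48% = 0.3456%.
Via Ridgeback: 39% × 34% = 13.26%.
Total: 0.3456% + 13.26% = 13.6056%.
Rounded: 13.61%.

13.61%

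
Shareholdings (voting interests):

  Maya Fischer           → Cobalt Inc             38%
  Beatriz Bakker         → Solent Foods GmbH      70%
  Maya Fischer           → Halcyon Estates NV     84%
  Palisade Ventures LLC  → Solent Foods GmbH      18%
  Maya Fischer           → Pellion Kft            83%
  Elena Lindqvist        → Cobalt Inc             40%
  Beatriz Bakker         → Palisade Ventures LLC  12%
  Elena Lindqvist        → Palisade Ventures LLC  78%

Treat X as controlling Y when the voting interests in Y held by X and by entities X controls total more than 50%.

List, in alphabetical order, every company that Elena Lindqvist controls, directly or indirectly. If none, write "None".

Elena holds 78% of Palisade, so Elena controls Palisade.
No other company's threshold is met.

Palisade Ventures LLC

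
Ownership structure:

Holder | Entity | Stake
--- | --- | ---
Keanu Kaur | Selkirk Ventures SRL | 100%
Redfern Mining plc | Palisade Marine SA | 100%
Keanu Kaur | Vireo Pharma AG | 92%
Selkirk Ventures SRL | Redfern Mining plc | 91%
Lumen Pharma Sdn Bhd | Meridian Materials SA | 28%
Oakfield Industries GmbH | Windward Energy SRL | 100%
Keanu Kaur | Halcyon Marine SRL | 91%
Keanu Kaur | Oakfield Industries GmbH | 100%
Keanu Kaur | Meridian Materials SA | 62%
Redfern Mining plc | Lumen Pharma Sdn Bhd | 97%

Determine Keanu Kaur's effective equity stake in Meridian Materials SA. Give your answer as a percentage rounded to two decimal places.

Keanu reaches Meridian along 2 paths.
Direct stake: 62% = 62%.
Via Selkirk → Redfern → Lumen: 100% × 91% × 97% × 28% = 24.7156%.
Total: 62% + 24.7156% = 86.7156%.
Rounded: 86.72%.

86.72%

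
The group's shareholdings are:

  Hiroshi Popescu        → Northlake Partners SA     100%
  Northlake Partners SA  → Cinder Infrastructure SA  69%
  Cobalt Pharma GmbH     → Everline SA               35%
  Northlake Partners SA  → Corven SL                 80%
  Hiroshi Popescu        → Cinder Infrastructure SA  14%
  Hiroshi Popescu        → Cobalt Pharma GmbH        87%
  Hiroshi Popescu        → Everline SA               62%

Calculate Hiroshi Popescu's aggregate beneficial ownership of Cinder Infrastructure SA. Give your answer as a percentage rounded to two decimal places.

83.00%

Hiroshi reaches Cinder along 2 paths.
Via Northlake: 100% × 69% = 69%.
Direct stake: 14% = 14%.
Total: 69% + 14% = 83%.
Rounded: 83.00%.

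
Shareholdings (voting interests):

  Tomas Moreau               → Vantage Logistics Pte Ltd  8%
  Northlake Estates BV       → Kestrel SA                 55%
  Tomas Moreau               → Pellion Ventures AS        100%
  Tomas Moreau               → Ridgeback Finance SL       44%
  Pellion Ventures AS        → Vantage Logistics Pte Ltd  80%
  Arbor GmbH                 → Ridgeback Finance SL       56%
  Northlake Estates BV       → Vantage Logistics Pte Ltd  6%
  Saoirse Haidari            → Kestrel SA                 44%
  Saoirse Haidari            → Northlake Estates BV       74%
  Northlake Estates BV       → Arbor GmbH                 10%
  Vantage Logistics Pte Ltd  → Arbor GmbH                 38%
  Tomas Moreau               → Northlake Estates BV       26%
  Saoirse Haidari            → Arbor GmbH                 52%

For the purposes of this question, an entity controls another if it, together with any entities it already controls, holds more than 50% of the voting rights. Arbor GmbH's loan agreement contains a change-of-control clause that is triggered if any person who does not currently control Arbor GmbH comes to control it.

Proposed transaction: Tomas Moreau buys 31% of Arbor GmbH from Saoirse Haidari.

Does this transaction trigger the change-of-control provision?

Yes

The purchase adds only to Tomas's holdings (Saoirse's stake shrinks), so Tomas is the only person who could newly come to control Arbor.
Tomas holds 100% of Pellion, so Tomas controls Pellion.
Pellion and Tomas together hold 80% + 8% = 88% of Vantage, so Tomas controls Vantage.
In Arbor, Tomas's side holds only 38%, not > 50%.
So before the transaction, Tomas does not control Arbor.
After the purchase, Tomas holds 31% of Arbor directly, and Saoirse's stake falls to 21%.
Vantage and Tomas together hold 38% + 31% = 69% of Arbor, so Tomas controls Arbor.
Tomas did not control Arbor before and does after, so the clause is triggered.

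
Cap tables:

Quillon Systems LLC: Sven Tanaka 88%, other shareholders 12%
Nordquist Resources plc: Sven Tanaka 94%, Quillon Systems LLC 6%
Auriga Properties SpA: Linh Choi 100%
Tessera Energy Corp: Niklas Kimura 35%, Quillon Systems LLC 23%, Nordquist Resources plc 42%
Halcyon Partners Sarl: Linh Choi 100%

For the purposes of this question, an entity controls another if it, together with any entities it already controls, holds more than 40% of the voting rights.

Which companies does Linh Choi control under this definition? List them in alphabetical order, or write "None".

Auriga Properties SpA, Halcyon Partners Sarl

Linh holds 100% of Auriga, so Linh controls Auriga.
Linh holds 100% of Halcyon, so Linh controls Halcyon.
No other company's threshold is met.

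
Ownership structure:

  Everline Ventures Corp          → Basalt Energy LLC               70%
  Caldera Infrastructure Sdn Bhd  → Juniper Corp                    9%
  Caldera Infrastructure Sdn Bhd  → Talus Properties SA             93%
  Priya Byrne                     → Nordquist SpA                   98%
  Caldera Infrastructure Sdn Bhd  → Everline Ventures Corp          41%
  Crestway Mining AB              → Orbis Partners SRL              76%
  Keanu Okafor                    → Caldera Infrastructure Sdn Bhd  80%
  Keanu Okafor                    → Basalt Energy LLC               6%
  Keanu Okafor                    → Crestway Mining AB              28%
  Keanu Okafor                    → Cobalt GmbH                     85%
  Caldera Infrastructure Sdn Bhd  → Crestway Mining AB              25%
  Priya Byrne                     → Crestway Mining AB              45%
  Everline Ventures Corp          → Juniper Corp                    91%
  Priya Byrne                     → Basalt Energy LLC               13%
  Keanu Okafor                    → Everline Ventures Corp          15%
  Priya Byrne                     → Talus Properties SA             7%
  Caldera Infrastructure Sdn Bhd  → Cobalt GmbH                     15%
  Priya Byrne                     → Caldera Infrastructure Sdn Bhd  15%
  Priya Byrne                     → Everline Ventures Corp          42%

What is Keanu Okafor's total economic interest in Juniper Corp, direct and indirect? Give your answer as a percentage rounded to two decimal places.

Keanu reaches Juniper along 3 paths.
Via Everline: 15% × 91% = 13.65%.
Via Caldera → Everline: 80% × 41% × 91% = 29.848%.
Via Caldera: 80% × 9% = 7.2%.
Total: 13.65% + 29.848% + 7.2% = 50.698%.
Rounded: 50.70%.

50.70%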